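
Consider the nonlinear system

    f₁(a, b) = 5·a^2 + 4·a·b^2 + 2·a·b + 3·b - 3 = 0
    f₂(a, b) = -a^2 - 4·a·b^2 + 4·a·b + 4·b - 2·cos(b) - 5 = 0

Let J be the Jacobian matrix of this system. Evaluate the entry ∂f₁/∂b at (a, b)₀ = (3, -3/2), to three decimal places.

-27.000

∂f₁/∂b = 8·a·b + 2·a + 3.
At (3, -3/2) this is -27.000.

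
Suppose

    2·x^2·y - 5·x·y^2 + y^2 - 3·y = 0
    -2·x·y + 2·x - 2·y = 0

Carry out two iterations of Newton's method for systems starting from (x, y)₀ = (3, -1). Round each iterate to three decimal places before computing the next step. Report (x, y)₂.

(-2.913, -2.588)

At (3, -1): F = (-29.000, 14.000).
Jacobian J = [[4·x·y - 5·y^2, 2·x^2 - 10·x·y + 2·y - 3], [-2·y + 2, -2·x - 2]].
At the point, J = [[-17.000, 43.000], [4.000, -8.000]] (det J = -36.000).
Solving J·Δ = −F gives Δ = (-10.278, -3.389).
Then the next iterate is (x, y)₁ = (-7.278, -4.389).
Round to (-7.278, -4.389) and repeat: F = (268.45820, -69.66428), J = [[31.45596, -225.27085], [10.778, 12.556]].
Δ = (4.365, 1.801), so (x, y)₂ = (-2.913, -2.588).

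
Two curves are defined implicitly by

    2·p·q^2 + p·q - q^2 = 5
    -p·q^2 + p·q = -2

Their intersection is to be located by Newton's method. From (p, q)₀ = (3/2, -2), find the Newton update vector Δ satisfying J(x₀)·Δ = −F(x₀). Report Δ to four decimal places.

(7.5833, 7.0000)

At (3/2, -2): F = (0.0000, -7.0000).
Jacobian J = [[2·q^2 + q, 4·p·q + p - 2·q], [-q^2 + q, -2·p·q + p]].
At the point, J = [[6.0000, -6.5000], [-6.0000, 7.5000]] (det J = 6.0000).
Solving J·Δ = −F gives Δ = (7.5833, 7.0000).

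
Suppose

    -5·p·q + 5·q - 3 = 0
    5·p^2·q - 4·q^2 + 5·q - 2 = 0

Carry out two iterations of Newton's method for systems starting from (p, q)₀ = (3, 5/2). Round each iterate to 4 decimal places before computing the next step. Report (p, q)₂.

(36.7597, -3.8667)

At (3, 5/2): F = (-28.0000, 98.0000).
Jacobian J = [[-5·q, -5·p + 5], [10·p·q, 5·p^2 - 8·q + 5]].
At the point, J = [[-12.5000, -10.0000], [75.0000, 30.0000]] (det J = 375.0000).
Solving J·Δ = −F gives Δ = (-0.3733, -2.3333).
Then the next iterate is (p, q)₁ = (2.6267, 0.1667).
Round to (2.6267, 0.1667) and repeat: F = (-4.355854, 4.473122), J = [[-0.8335, -8.1335], [4.378709, 38.164164]].
Δ = (34.1330, -4.0334), so (p, q)₂ = (36.7597, -3.8667).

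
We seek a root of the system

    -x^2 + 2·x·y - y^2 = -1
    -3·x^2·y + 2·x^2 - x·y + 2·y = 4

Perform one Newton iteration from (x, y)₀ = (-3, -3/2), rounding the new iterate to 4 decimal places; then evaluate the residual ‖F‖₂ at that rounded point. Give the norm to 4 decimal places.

12.8454

At (-3, -3/2): F = (-1.2500, 47.0000).
Jacobian J = [[-2·x + 2·y, 2·x - 2·y], [-6·x·y + 4·x - y, -3·x^2 - x + 2]].
At the point, J = [[3.0000, -3.0000], [-37.5000, -22.0000]] (det J = -178.5000).
Solving J·Δ = −F gives Δ = (0.9440, 0.5273).
Then the next iterate is (x, y)₁ = (-2.0560, -0.9727).
Re-evaluating at (-2.0560, -0.9727): F = (-0.173539, 12.844206), so ‖F‖₂ = 12.8454.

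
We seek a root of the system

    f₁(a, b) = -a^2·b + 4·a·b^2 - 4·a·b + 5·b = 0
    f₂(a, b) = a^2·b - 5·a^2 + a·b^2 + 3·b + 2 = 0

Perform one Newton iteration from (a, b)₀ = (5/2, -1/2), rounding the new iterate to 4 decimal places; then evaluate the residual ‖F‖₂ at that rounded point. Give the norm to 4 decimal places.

At (5/2, -1/2): F = (8.1250, -33.2500).
Jacobian J = [[-2·a·b + 4·b^2 - 4·b, -a^2 + 8·a·b - 4·a + 5], [2·a·b - 10·a + b^2, a^2 + 2·a·b + 3]].
At the point, J = [[5.5000, -21.2500], [-27.2500, 6.7500]] (det J = -541.9375).
Solving J·Δ = −F gives Δ = (-1.2026, 0.0711).
Then the next iterate is (a, b)₁ = (1.2974, -0.4289).
Re-evaluating at (1.2974, -0.4289): F = (1.757918, -8.186215), so ‖F‖₂ = 8.3728.

8.3728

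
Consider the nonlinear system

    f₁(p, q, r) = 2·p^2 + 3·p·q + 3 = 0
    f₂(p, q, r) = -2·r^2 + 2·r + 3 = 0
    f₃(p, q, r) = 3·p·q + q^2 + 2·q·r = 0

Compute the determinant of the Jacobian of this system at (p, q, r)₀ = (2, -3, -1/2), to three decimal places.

-220.000

J = [[4·p + 3·q, 3·p, 0], [0, 0, -4·r + 2], [3·q, 3·p + 2·q + 2·r, 2·q]].
At the point, J = [[-1.000, 6.000, 0.000], [0.000, 0.000, 4.000], [-9.000, -1.000, -6.000]].
det J = -220.000.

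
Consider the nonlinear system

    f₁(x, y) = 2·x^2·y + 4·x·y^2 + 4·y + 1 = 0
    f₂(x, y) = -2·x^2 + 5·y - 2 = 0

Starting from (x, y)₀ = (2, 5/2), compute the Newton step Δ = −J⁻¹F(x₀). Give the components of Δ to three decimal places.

At (2, 5/2): F = (81.000, 2.500).
Jacobian J = [[4·x·y + 4·y^2, 2·x^2 + 8·x·y + 4], [-4·x, 5]].
At the point, J = [[45.000, 52.000], [-8.000, 5.000]] (det J = 641.000).
Solving J·Δ = −F gives Δ = (-0.429, -1.186).

(-0.429, -1.186)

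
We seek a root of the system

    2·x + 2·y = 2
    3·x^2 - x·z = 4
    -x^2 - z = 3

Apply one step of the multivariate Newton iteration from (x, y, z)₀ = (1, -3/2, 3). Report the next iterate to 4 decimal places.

(0.4000, 0.6000, -2.8000)

At (1, -3/2, 3): F = (-3.0000, -4.0000, -7.0000).
Jacobian J = [[2, 2, 0], [6·x - z, 0, -x], [-2·x, 0, -1]].
At the point, J = [[2.0000, 2.0000, 0.0000], [3.0000, 0.0000, -1.0000], [-2.0000, 0.0000, -1.0000]] (det J = 10.0000).
Solving J·Δ = −F gives Δ = (-0.6000, 2.1000, -5.8000).
Then the next iterate is (x, y, z)₁ = (0.4000, 0.6000, -2.8000).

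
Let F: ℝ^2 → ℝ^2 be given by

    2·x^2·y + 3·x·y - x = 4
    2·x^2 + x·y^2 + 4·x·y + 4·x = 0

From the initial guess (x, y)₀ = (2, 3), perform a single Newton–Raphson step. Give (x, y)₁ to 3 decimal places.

At (2, 3): F = (36.000, 58.000).
Jacobian J = [[4·x·y + 3·y - 1, 2·x^2 + 3·x], [4·x + y^2 + 4·y + 4, 2·x·y + 4·x]].
At the point, J = [[32.000, 14.000], [33.000, 20.000]] (det J = 178.000).
Solving J·Δ = −F gives Δ = (0.517, -3.753).
Then the next iterate is (x, y)₁ = (2.517, -0.753).

(2.517, -0.753)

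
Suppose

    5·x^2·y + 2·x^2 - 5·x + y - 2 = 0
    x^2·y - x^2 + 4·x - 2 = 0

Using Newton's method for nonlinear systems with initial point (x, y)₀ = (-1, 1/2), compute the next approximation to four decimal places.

(0.0682, 1.6591)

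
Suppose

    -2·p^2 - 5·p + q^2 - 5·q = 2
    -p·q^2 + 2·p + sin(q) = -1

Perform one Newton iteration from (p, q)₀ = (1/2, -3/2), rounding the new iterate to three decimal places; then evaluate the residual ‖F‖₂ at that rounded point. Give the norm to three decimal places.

At (1/2, -3/2): F = (4.750, -0.12249).
Jacobian J = [[-4·p - 5, 2·q - 5], [-q^2 + 2, -2·p·q + cos(q)]].
At the point, J = [[-7.000, -8.000], [-0.250, 1.57074]] (det J = -12.99516).
Solving J·Δ = −F gives Δ = (0.499, 0.157).
Then the next iterate is (p, q)₁ = (0.999, -1.343).
Re-evaluating at (0.999, -1.343): F = (-0.47235, 0.22199), so ‖F‖₂ = 0.522.

0.522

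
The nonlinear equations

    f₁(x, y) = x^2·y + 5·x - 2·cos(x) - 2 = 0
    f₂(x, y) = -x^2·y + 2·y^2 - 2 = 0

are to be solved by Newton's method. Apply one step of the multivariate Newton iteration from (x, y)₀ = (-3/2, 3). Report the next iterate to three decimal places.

At (-3/2, 3): F = (-2.89147, 9.250).
Jacobian J = [[2·x·y + 2·sin(x) + 5, x^2], [-2·x·y, -x^2 + 4·y]].
At the point, J = [[-5.99499, 2.250], [9.000, 9.750]] (det J = -78.70115).
Solving J·Δ = −F gives Δ = (-0.623, -0.374).
Then the next iterate is (x, y)₁ = (-2.123, 2.626).

(-2.123, 2.626)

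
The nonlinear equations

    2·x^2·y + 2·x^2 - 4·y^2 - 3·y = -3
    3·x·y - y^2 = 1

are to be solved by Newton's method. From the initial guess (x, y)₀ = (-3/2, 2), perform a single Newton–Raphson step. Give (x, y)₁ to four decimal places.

(-0.8490, 0.8125)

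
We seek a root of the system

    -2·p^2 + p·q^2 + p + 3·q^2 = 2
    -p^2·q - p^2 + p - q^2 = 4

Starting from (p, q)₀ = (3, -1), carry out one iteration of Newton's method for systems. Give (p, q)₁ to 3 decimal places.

At (3, -1): F = (-11.000, -2.000).
Jacobian J = [[-4·p + q^2 + 1, 2·p·q + 6·q], [-2·p·q - 2·p + 1, -p^2 - 2·q]].
At the point, J = [[-10.000, -12.000], [1.000, -7.000]] (det J = 82.000).
Solving J·Δ = −F gives Δ = (-0.646, -0.378).
Then the next iterate is (p, q)₁ = (2.354, -1.378).

(2.354, -1.378)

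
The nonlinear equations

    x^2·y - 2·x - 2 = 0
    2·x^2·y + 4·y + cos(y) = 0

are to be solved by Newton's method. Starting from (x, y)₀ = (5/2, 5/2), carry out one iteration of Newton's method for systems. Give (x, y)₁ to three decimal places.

(13.293, -17.012)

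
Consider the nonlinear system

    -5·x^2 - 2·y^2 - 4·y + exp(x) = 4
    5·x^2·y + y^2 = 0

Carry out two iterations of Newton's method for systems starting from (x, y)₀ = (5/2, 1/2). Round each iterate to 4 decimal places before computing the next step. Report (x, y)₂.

At (5/2, 1/2): F = (-25.567506, 15.8750).
Jacobian J = [[-10·x + exp(x), -4·y - 4], [10·x·y, 5·x^2 + 2·y]].
At the point, J = [[-12.817506, -6.0000], [12.5000, 32.2500]] (det J = -338.364570).
Solving J·Δ = −F gives Δ = (-2.1554, 0.3432).
Then the next iterate is (x, y)₁ = (0.3446, 0.8432).
Round to (0.3446, 0.8432) and repeat: F = (-7.977093, 1.211633), J = [[-2.034575, -7.3728], [2.905667, 2.280146]].
Δ = (0.5515, -1.2341), so (x, y)₂ = (0.8961, -0.3909).

(0.8961, -0.3909)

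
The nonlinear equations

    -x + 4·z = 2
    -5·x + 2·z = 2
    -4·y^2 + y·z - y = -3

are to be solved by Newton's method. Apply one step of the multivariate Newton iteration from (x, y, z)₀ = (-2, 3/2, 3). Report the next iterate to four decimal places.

(-0.2222, 0.8167, 0.4444)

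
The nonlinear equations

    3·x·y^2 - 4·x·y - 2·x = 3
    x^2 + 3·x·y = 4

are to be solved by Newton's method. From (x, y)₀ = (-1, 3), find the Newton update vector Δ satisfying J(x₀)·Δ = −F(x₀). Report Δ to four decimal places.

At (-1, 3): F = (-16.0000, -12.0000).
Jacobian J = [[3·y^2 - 4·y - 2, 6·x·y - 4·x], [2·x + 3·y, 3·x]].
At the point, J = [[13.0000, -14.0000], [7.0000, -3.0000]] (det J = 59.0000).
Solving J·Δ = −F gives Δ = (2.0339, 0.7458).

(2.0339, 0.7458)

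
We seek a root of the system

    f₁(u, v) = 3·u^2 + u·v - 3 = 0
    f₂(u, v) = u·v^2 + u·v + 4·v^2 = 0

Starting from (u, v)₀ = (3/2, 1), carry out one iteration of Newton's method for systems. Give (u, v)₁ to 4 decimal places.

(1.0482, 0.5123)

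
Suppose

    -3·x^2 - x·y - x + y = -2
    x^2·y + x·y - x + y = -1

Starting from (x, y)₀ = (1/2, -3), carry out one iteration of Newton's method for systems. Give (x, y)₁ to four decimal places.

At (1/2, -3): F = (-0.7500, -4.7500).
Jacobian J = [[-6·x - y - 1, -x + 1], [2·x·y + y - 1, x^2 + x + 1]].
At the point, J = [[-1.0000, 0.5000], [-7.0000, 1.7500]] (det J = 1.7500).
Solving J·Δ = −F gives Δ = (-0.6071, 0.2857).
Then the next iterate is (x, y)₁ = (-0.1071, -2.7143).

(-0.1071, -2.7143)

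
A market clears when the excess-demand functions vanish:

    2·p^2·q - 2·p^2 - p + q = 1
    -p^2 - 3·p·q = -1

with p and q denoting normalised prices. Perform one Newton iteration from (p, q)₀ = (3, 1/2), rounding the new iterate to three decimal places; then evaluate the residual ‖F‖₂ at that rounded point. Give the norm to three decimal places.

4.329

At (3, 1/2): F = (-12.500, -12.500).
Jacobian J = [[4·p·q - 4·p - 1, 2·p^2 + 1], [-2·p - 3·q, -3·p]].
At the point, J = [[-7.000, 19.000], [-7.500, -9.000]] (det J = 205.500).
Solving J·Δ = −F gives Δ = (-1.703, 0.030).
Then the next iterate is (p, q)₁ = (1.297, 0.530).
Re-evaluating at (1.297, 0.530): F = (-3.34828, -2.74444), so ‖F‖₂ = 4.329.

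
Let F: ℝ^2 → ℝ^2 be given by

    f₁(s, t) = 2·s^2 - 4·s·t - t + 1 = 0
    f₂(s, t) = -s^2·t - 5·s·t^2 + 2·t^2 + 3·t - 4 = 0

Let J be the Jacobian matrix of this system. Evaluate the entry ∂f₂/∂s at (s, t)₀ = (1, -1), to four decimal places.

∂f₂/∂s = -2·s·t - 5·t^2.
At (1, -1) this is -3.0000.

-3.0000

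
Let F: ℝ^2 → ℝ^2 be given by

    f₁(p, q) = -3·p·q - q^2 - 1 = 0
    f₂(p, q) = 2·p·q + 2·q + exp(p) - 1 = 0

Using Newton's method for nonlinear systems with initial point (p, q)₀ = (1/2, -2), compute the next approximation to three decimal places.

(0.191, -0.458)

At (1/2, -2): F = (-2.000, -5.35128).
Jacobian J = [[-3·q, -3·p - 2·q], [2·q + exp(p), 2·p + 2]].
At the point, J = [[6.000, 2.500], [-2.35128, 3.000]] (det J = 23.87820).
Solving J·Δ = −F gives Δ = (-0.309, 1.542).
Then the next iterate is (p, q)₁ = (0.191, -0.458).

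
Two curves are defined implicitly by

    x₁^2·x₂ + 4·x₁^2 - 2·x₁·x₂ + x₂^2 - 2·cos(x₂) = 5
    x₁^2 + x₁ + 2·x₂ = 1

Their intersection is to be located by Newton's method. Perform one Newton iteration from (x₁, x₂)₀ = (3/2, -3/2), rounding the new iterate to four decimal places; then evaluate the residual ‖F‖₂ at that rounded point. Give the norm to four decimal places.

At (3/2, -3/2): F = (7.233526, -0.2500).
Jacobian J = [[2·x₁·x₂ + 8·x₁ - 2·x₂, x₁^2 - 2·x₁ + 2·x₂ + 2·sin(x₂)], [2·x₁ + 1, 2]].
At the point, J = [[10.5000, -5.744990], [4.0000, 2.0000]] (det J = 43.979960).
Solving J·Δ = −F gives Δ = (-0.2963, 0.7176).
Then the next iterate is (x₁, x₂)₁ = (1.2037, -0.7824).
Re-evaluating at (1.2037, -0.7824): F = (0.739213, 0.087794), so ‖F‖₂ = 0.7444.

0.7444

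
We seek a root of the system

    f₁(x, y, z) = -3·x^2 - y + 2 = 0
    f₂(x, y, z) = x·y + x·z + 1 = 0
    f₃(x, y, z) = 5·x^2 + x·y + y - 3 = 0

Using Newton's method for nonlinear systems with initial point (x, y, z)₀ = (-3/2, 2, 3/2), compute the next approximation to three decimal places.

At (-3/2, 2, 3/2): F = (-6.750, -4.250, 7.250).
Jacobian J = [[-6·x, -1, 0], [y + z, x, x], [10·x + y, x + 1, 0]].
At the point, J = [[9.000, -1.000, 0.000], [3.500, -1.500, -1.500], [-13.000, -0.500, 0.000]] (det J = -26.250).
Solving J·Δ = −F gives Δ = (0.607, -1.286, -0.131).
Then the next iterate is (x, y, z)₁ = (-0.893, 0.714, 1.369).

(-0.893, 0.714, 1.369)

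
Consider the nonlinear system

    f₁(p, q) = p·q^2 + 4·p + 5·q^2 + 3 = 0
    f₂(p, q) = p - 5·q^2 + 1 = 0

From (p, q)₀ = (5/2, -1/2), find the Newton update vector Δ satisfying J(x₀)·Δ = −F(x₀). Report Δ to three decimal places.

(-3.174, 0.185)

At (5/2, -1/2): F = (14.875, 2.250).
Jacobian J = [[q^2 + 4, 2·p·q + 10·q], [1, -10·q]].
At the point, J = [[4.250, -7.500], [1.000, 5.000]] (det J = 28.750).
Solving J·Δ = −F gives Δ = (-3.174, 0.185).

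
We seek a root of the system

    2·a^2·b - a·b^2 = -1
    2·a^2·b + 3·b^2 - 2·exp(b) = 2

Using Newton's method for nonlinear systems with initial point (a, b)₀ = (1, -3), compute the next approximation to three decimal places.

(0.829, -1.699)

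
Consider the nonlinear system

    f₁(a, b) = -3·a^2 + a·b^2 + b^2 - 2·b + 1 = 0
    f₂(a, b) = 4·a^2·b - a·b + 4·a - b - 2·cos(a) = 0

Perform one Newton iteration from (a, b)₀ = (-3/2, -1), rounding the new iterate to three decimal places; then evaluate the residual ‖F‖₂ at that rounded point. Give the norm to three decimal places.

5.908

At (-3/2, -1): F = (-4.250, -15.64147).
Jacobian J = [[-6·a + b^2, 2·a·b + 2·b - 2], [8·a·b - b + 2·sin(a) + 4, 4·a^2 - a - 1]].
At the point, J = [[10.000, -1.000], [15.00501, 9.500]] (det J = 110.00501).
Solving J·Δ = −F gives Δ = (0.509, 0.842).
Then the next iterate is (a, b)₁ = (-0.991, -0.158).
Re-evaluating at (-0.991, -0.158): F = (-1.63002, -5.67896), so ‖F‖₂ = 5.908.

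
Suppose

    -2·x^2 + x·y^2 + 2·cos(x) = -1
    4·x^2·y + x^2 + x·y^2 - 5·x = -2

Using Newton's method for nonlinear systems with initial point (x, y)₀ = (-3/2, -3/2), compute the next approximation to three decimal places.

At (-3/2, -3/2): F = (-6.73353, -5.125).
Jacobian J = [[-4·x + y^2 - 2·sin(x), 2·x·y], [8·x·y + 2·x + y^2 - 5, 4·x^2 + 2·x·y]].
At the point, J = [[10.24499, 4.500], [12.250, 13.500]] (det J = 83.18236).
Solving J·Δ = −F gives Δ = (0.816, -0.360).
Then the next iterate is (x, y)₁ = (-0.684, -1.860).

(-0.684, -1.860)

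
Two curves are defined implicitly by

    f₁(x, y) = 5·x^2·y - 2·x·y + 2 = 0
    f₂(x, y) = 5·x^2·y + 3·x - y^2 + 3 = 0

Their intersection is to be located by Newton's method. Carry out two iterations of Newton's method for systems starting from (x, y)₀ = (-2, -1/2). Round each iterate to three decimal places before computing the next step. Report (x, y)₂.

At (-2, -1/2): F = (-10.000, -13.250).
Jacobian J = [[10·x·y - 2·y, 5·x^2 - 2·x], [10·x·y + 3, 5·x^2 - 2·y]].
At the point, J = [[11.000, 24.000], [13.000, 21.000]] (det J = -81.000).
Solving J·Δ = −F gives Δ = (1.333, -0.194).
Then the next iterate is (x, y)₁ = (-0.667, -0.694).
Round to (-0.667, -0.694) and repeat: F = (-0.46956, -1.02640), J = [[6.01698, 3.55845], [7.62898, 3.61245]].
Δ = (0.361, -0.479), so (x, y)₂ = (-0.306, -1.173).

(-0.306, -1.173)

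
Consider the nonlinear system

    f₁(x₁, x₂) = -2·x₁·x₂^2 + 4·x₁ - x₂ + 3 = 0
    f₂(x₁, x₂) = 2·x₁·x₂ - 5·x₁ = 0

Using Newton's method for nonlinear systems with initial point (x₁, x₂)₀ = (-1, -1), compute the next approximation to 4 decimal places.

(-0.2051, -0.2821)

At (-1, -1): F = (2.0000, 7.0000).
Jacobian J = [[-2·x₂^2 + 4, -4·x₁·x₂ - 1], [2·x₂ - 5, 2·x₁]].
At the point, J = [[2.0000, -5.0000], [-7.0000, -2.0000]] (det J = -39.0000).
Solving J·Δ = −F gives Δ = (0.7949, 0.7179).
Then the next iterate is (x₁, x₂)₁ = (-0.2051, -0.2821).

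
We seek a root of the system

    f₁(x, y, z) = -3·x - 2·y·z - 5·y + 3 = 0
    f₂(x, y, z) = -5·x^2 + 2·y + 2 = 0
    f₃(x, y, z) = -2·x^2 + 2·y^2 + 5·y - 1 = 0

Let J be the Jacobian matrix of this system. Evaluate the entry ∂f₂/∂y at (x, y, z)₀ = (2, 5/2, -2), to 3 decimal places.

∂f₂/∂y = 2.
At (2, 5/2, -2) this is 2.000.

2.000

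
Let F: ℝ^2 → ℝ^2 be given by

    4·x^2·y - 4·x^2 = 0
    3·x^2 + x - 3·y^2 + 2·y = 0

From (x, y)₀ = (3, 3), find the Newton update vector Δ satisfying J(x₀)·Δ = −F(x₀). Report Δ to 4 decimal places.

(-1.0165, -0.6446)

At (3, 3): F = (72.0000, 9.0000).
Jacobian J = [[8·x·y - 8·x, 4·x^2], [6·x + 1, -6·y + 2]].
At the point, J = [[48.0000, 36.0000], [19.0000, -16.0000]] (det J = -1452.0000).
Solving J·Δ = −F gives Δ = (-1.0165, -0.6446).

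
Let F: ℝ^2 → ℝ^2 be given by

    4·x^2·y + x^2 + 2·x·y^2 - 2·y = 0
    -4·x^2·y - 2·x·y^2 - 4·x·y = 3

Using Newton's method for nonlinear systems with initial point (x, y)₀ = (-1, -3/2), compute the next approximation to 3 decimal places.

(8.000, -17.000)

At (-1, -3/2): F = (-6.500, 1.500).
Jacobian J = [[8·x·y + 2·x + 2·y^2, 4·x^2 + 4·x·y - 2], [-8·x·y - 2·y^2 - 4·y, -4·x^2 - 4·x·y - 4·x]].
At the point, J = [[14.500, 8.000], [-10.500, -6.000]] (det J = -3.000).
Solving J·Δ = −F gives Δ = (9.000, -15.500).
Then the next iterate is (x, y)₁ = (8.000, -17.000).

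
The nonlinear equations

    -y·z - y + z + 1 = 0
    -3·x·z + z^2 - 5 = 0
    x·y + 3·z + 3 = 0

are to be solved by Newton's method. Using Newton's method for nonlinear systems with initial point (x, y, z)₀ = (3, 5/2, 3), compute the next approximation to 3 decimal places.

At (3, 5/2, 3): F = (-6.000, -23.000, 19.500).
Jacobian J = [[0, -z - 1, -y + 1], [-3·z, 0, -3·x + 2·z], [y, x, 3]].
At the point, J = [[0.000, -4.000, -1.500], [-9.000, 0.000, -3.000], [2.500, 3.000, 3.000]] (det J = -37.500).
Solving J·Δ = −F gives Δ = (0.200, 1.600, -8.267).
Then the next iterate is (x, y, z)₁ = (3.200, 4.100, -5.267).

(3.200, 4.100, -5.267)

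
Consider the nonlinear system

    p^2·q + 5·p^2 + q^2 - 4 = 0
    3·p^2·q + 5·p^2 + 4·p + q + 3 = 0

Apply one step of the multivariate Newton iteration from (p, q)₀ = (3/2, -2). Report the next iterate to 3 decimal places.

(0.652, -2.503)

At (3/2, -2): F = (6.750, 4.750).
Jacobian J = [[2·p·q + 10·p, p^2 + 2·q], [6·p·q + 10·p + 4, 3·p^2 + 1]].
At the point, J = [[9.000, -1.750], [1.000, 7.750]] (det J = 71.500).
Solving J·Δ = −F gives Δ = (-0.848, -0.503).
Then the next iterate is (p, q)₁ = (0.652, -2.503).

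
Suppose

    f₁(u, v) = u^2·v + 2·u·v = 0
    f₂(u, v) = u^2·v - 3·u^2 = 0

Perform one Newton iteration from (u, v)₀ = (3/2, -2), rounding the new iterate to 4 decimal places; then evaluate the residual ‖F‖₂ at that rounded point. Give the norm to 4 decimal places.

4.3685

At (3/2, -2): F = (-10.5000, -11.2500).
Jacobian J = [[2·u·v + 2·v, u^2 + 2·u], [2·u·v - 6·u, u^2]].
At the point, J = [[-10.0000, 5.2500], [-15.0000, 2.2500]] (det J = 56.2500).
Solving J·Δ = −F gives Δ = (-0.6300, 0.8000).
Then the next iterate is (u, v)₁ = (0.8700, -1.2000).
Re-evaluating at (0.8700, -1.2000): F = (-2.996280, -3.178980), so ‖F‖₂ = 4.3685.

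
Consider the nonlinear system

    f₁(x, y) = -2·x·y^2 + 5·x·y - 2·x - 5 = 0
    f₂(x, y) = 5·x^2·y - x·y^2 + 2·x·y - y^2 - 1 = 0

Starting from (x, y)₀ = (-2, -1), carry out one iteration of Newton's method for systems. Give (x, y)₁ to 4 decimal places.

At (-2, -1): F = (13.0000, -16.0000).
Jacobian J = [[-2·y^2 + 5·y - 2, -4·x·y + 5·x], [10·x·y - y^2 + 2·y, 5·x^2 - 2·x·y + 2·x - 2·y]].
At the point, J = [[-9.0000, -18.0000], [17.0000, 14.0000]] (det J = 180.0000).
Solving J·Δ = −F gives Δ = (0.5889, 0.4278).
Then the next iterate is (x, y)₁ = (-1.4111, -0.5722).

(-1.4111, -0.5722)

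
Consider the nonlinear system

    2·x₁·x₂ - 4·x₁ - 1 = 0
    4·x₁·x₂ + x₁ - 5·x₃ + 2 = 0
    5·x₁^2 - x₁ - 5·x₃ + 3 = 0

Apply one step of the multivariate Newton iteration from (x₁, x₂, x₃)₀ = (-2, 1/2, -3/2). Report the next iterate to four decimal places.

At (-2, 1/2, -3/2): F = (5.0000, 3.5000, 32.5000).
Jacobian J = [[2·x₂ - 4, 2·x₁, 0], [4·x₂ + 1, 4·x₁, -5], [10·x₁ - 1, 0, -5]].
At the point, J = [[-3.0000, -4.0000, 0.0000], [3.0000, -8.0000, -5.0000], [-21.0000, 0.0000, -5.0000]] (det J = -600.0000).
Solving J·Δ = −F gives Δ = (1.3000, 0.2750, 1.0400).
Then the next iterate is (x₁, x₂, x₃)₁ = (-0.7000, 0.7750, -0.4600).

(-0.7000, 0.7750, -0.4600)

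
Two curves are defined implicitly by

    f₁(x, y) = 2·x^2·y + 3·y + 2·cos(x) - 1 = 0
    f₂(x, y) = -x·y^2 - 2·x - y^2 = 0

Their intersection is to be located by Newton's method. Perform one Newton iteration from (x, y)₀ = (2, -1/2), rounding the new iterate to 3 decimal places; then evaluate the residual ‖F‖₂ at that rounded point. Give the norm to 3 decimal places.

28.348

At (2, -1/2): F = (-7.33229, -4.750).
Jacobian J = [[4·x·y - 2·sin(x), 2·x^2 + 3], [-y^2 - 2, -2·x·y - 2·y]].
At the point, J = [[-5.81859, 11.000], [-2.250, 3.000]] (det J = 7.29422).
Solving J·Δ = −F gives Δ = (-4.148, -1.527).
Then the next iterate is (x, y)₁ = (-2.148, -2.027).
Re-evaluating at (-2.148, -2.027): F = (-26.87713, 9.01282), so ‖F‖₂ = 28.348.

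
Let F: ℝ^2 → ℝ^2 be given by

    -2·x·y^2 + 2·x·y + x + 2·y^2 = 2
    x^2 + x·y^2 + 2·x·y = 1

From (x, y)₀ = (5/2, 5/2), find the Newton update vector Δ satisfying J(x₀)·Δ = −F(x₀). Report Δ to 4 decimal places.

At (5/2, 5/2): F = (-5.7500, 33.3750).
Jacobian J = [[-2·y^2 + 2·y + 1, -4·x·y + 2·x + 4·y], [2·x + y^2 + 2·y, 2·x·y + 2·x]].
At the point, J = [[-6.5000, -10.0000], [16.2500, 17.5000]] (det J = 48.7500).
Solving J·Δ = −F gives Δ = (-4.7821, 2.5333).

(-4.7821, 2.5333)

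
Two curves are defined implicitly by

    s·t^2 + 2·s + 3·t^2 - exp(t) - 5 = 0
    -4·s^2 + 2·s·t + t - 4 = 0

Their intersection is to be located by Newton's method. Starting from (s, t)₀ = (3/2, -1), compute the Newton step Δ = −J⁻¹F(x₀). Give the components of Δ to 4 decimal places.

At (3/2, -1): F = (2.132121, -17.0000).
Jacobian J = [[t^2 + 2, 2·s·t + 6·t - exp(t)], [-8·s + 2·t, 2·s + 1]].
At the point, J = [[3.0000, -9.367879], [-14.0000, 4.0000]] (det J = -119.150312).
Solving J·Δ = −F gives Δ = (-1.2650, -0.1775).

(-1.2650, -0.1775)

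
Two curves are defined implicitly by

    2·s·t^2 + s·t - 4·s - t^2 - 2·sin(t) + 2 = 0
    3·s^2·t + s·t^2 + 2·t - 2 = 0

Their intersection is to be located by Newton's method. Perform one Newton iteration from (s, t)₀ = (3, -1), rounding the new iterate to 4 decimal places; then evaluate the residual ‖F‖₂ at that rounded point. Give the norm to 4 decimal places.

7.5703

At (3, -1): F = (-6.317058, -28.0000).
Jacobian J = [[2·t^2 + t - 4, 4·s·t + s - 2·t - 2·cos(t)], [6·s·t + t^2, 3·s^2 + 2·s·t + 2]].
At the point, J = [[-3.0000, -8.080605], [-17.0000, 23.0000]] (det J = -206.370278).
Solving J·Δ = −F gives Δ = (-1.8004, -0.1133).
Then the next iterate is (s, t)₁ = (1.1996, -1.1133).
Re-evaluating at (1.1996, -1.1133): F = (-0.605372, -7.546022), so ‖F‖₂ = 7.5703.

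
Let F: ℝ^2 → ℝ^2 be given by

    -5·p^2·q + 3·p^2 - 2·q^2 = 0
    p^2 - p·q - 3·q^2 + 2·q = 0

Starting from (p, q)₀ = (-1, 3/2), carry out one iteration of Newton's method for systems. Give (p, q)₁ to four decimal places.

At (-1, 3/2): F = (-9.0000, -1.2500).
Jacobian J = [[-10·p·q + 6·p, -5·p^2 - 4·q], [2·p - q, -p - 6·q + 2]].
At the point, J = [[9.0000, -11.0000], [-3.5000, -6.0000]] (det J = -92.5000).
Solving J·Δ = −F gives Δ = (0.4351, -0.4622).
Then the next iterate is (p, q)₁ = (-0.5649, 1.0378).

(-0.5649, 1.0378)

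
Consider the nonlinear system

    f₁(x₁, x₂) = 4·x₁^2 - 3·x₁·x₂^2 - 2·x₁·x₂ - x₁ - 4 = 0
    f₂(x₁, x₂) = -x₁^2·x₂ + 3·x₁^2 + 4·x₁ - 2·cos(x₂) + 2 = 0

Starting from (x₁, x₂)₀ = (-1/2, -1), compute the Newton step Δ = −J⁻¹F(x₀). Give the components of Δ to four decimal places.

At (-1/2, -1): F = (-2.0000, -0.080605).
Jacobian J = [[8·x₁ - 3·x₂^2 - 2·x₂ - 1, -6·x₁·x₂ - 2·x₁], [-2·x₁·x₂ + 6·x₁ + 4, -x₁^2 + 2·sin(x₂)]].
At the point, J = [[-6.0000, -2.0000], [0.0000, -1.932942]] (det J = 11.597652).
Solving J·Δ = −F gives Δ = (-0.3194, -0.0417).

(-0.3194, -0.0417)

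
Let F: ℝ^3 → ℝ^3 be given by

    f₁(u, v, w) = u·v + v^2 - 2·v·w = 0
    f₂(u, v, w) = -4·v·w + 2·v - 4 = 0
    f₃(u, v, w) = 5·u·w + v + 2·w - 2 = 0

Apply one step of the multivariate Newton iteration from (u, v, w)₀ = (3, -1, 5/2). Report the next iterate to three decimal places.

(4.000, -2.000, -0.500)

At (3, -1, 5/2): F = (3.000, 4.000, 39.500).
Jacobian J = [[v, u + 2·v - 2·w, -2·v], [0, -4·w + 2, -4·v], [5·w, 1, 5·u + 2]].
At the point, J = [[-1.000, -4.000, 2.000], [0.000, -8.000, 4.000], [12.500, 1.000, 17.000]] (det J = 140.000).
Solving J·Δ = −F gives Δ = (1.000, -1.000, -3.000).
Then the next iterate is (u, v, w)₁ = (4.000, -2.000, -0.500).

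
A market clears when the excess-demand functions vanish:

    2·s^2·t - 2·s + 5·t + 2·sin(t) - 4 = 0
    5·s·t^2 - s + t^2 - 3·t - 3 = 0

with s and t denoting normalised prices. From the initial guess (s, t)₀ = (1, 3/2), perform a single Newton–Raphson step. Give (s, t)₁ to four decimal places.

At (1, 3/2): F = (6.494990, 5.0000).
Jacobian J = [[4·s·t - 2, 2·s^2 + 2·cos(t) + 5], [5·t^2 - 1, 10·s·t + 2·t - 3]].
At the point, J = [[4.0000, 7.141474], [10.2500, 15.0000]] (det J = -13.200113).
Solving J·Δ = −F gives Δ = (4.6755, -3.5283).
Then the next iterate is (s, t)₁ = (5.6755, -2.0283).

(5.6755, -2.0283)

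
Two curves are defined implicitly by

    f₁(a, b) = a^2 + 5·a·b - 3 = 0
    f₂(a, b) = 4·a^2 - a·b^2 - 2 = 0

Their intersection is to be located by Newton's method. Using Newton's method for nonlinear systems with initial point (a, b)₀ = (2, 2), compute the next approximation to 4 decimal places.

At (2, 2): F = (21.0000, 6.0000).
Jacobian J = [[2·a + 5·b, 5·a], [8·a - b^2, -2·a·b]].
At the point, J = [[14.0000, 10.0000], [12.0000, -8.0000]] (det J = -232.0000).
Solving J·Δ = −F gives Δ = (-0.9828, -0.7241).
Then the next iterate is (a, b)₁ = (1.0172, 1.2759).

(1.0172, 1.2759)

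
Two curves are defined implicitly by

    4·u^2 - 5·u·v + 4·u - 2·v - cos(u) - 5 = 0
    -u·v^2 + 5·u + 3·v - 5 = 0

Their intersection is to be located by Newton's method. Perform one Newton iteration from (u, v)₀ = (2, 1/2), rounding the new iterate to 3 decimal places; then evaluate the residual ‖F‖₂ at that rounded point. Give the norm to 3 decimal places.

At (2, 1/2): F = (13.41615, 6.000).
Jacobian J = [[8·u - 5·v + sin(u) + 4, -5·u - 2], [-v^2 + 5, -2·u·v + 3]].
At the point, J = [[18.40930, -12.000], [4.750, 1.000]] (det J = 75.40930).
Solving J·Δ = −F gives Δ = (-1.133, -0.620).
Then the next iterate is (u, v)₁ = (0.867, -0.120).
Re-evaluating at (0.867, -0.120): F = (1.58784, -1.03748), so ‖F‖₂ = 1.897.

1.897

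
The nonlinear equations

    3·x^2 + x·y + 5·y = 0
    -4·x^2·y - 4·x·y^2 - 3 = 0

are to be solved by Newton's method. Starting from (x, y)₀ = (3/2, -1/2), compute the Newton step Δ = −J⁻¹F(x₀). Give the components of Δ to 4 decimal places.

At (3/2, -1/2): F = (3.5000, 0.0000).
Jacobian J = [[6·x + y, x + 5], [-8·x·y - 4·y^2, -4·x^2 - 8·x·y]].
At the point, J = [[8.5000, 6.5000], [5.0000, -3.0000]] (det J = -58.0000).
Solving J·Δ = −F gives Δ = (-0.1810, -0.3017).

(-0.1810, -0.3017)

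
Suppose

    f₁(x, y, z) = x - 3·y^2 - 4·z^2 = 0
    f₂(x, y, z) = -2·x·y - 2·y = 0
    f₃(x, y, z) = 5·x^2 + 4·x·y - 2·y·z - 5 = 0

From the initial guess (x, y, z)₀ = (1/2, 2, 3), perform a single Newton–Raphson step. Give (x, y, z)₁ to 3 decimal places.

At (1/2, 2, 3): F = (-47.500, -6.000, -11.750).
Jacobian J = [[1, -6·y, -8·z], [-2·y, -2·x - 2, 0], [10·x + 4·y, 4·x - 2·z, -2·y]].
At the point, J = [[1.000, -12.000, -24.000], [-4.000, -3.000, 0.000], [13.000, -4.000, -4.000]] (det J = -1116.000).
Solving J·Δ = −F gives Δ = (-0.011, -1.986, -0.987).
Then the next iterate is (x, y, z)₁ = (0.489, 0.014, 2.013).

(0.489, 0.014, 2.013)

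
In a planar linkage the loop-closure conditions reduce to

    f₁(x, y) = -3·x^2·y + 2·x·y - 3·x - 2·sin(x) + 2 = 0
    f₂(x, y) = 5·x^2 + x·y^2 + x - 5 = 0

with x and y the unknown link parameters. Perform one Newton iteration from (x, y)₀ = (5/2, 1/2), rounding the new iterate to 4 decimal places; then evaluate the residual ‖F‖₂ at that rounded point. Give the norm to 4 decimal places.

7.9633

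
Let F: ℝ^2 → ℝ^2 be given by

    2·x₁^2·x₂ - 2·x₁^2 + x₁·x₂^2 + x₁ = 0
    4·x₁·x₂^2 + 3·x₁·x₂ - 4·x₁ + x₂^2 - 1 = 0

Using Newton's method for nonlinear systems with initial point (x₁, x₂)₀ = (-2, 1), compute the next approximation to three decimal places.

At (-2, 1): F = (-4.000, -6.000).
Jacobian J = [[4·x₁·x₂ - 4·x₁ + x₂^2 + 1, 2·x₁^2 + 2·x₁·x₂], [4·x₂^2 + 3·x₂ - 4, 8·x₁·x₂ + 3·x₁ + 2·x₂]].
At the point, J = [[2.000, 4.000], [3.000, -20.000]] (det J = -52.000).
Solving J·Δ = −F gives Δ = (2.000, 0.000).
Then the next iterate is (x₁, x₂)₁ = (0.000, 1.000).

(0.000, 1.000)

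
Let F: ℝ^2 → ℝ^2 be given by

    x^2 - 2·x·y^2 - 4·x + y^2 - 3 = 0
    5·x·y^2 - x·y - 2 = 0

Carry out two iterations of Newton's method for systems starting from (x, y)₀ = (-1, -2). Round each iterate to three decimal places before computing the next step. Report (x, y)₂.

(-0.956, -0.161)

At (-1, -2): F = (14.000, -24.000).
Jacobian J = [[2·x - 2·y^2 - 4, -4·x·y + 2·y], [5·y^2 - y, 10·x·y - x]].
At the point, J = [[-14.000, -12.000], [22.000, 21.000]] (det J = -30.000).
Solving J·Δ = −F gives Δ = (0.200, 0.933).
Then the next iterate is (x, y)₁ = (-0.800, -1.067).
Round to (-0.800, -1.067) and repeat: F = (3.80007, -7.40756), J = [[-7.87698, -5.54840], [6.75944, 9.336]].
Δ = (-0.156, 0.906), so (x, y)₂ = (-0.956, -0.161).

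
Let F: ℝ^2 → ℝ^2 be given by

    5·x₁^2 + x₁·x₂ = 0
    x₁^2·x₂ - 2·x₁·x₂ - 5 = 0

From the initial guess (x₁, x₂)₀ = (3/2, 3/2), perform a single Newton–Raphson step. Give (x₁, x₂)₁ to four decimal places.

At (3/2, 3/2): F = (13.5000, -6.1250).
Jacobian J = [[10·x₁ + x₂, x₁], [2·x₁·x₂ - 2·x₂, x₁^2 - 2·x₁]].
At the point, J = [[16.5000, 1.5000], [1.5000, -0.7500]] (det J = -14.6250).
Solving J·Δ = −F gives Δ = (-0.0641, -8.2949).
Then the next iterate is (x₁, x₂)₁ = (1.4359, -6.7949).

(1.4359, -6.7949)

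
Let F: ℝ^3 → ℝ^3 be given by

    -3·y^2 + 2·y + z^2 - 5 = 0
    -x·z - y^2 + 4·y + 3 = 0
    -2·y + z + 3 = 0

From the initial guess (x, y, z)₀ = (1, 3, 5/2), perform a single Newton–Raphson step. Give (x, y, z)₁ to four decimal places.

(6.8000, 0.1250, -2.7500)

At (1, 3, 5/2): F = (-19.7500, 3.5000, -0.5000).
Jacobian J = [[0, -6·y + 2, 2·z], [-z, -2·y + 4, -x], [0, -2, 1]].
At the point, J = [[0.0000, -16.0000, 5.0000], [-2.5000, -2.0000, -1.0000], [0.0000, -2.0000, 1.0000]] (det J = -15.0000).
Solving J·Δ = −F gives Δ = (5.8000, -2.8750, -5.2500).
Then the next iterate is (x, y, z)₁ = (6.8000, 0.1250, -2.7500).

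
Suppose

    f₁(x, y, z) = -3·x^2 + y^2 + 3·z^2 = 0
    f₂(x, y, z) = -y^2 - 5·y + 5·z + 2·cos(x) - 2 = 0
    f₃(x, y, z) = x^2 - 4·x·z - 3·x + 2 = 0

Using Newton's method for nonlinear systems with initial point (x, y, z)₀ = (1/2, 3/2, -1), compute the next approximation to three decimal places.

(-0.408, 0.026, -0.533)

At (1/2, 3/2, -1): F = (4.500, -14.99483, 2.750).
Jacobian J = [[-6·x, 2·y, 6·z], [-2·sin(x), -2·y - 5, 5], [2·x - 4·z - 3, 0, -4·x]].
At the point, J = [[-3.000, 3.000, -6.000], [-0.95885, -8.000, 5.000], [2.000, 0.000, -2.000]] (det J = -119.75311).
Solving J·Δ = −F gives Δ = (-0.908, -1.474, 0.467).
Then the next iterate is (x, y, z)₁ = (-0.408, 0.026, -0.533).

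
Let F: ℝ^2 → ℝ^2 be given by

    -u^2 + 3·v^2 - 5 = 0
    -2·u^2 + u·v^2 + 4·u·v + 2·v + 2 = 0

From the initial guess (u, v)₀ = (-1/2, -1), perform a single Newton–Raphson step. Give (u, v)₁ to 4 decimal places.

(0.2500, -1.2500)

At (-1/2, -1): F = (-2.2500, 1.0000).
Jacobian J = [[-2·u, 6·v], [-4·u + v^2 + 4·v, 2·u·v + 4·u + 2]].
At the point, J = [[1.0000, -6.0000], [-1.0000, 1.0000]] (det J = -5.0000).
Solving J·Δ = −F gives Δ = (0.7500, -0.2500).
Then the next iterate is (u, v)₁ = (0.2500, -1.2500).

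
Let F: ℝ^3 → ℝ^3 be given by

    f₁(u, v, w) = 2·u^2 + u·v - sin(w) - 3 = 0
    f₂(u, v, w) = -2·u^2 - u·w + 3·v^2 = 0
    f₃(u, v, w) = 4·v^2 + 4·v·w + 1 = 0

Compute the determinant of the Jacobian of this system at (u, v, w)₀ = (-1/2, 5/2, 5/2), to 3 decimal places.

52.983

J = [[4·u + v, u, -cos(w)], [-4·u - w, 6·v, -u], [0, 8·v + 4·w, 4·v]].
At the point, J = [[0.500, -0.500, 0.80114], [-0.500, 15.000, 0.500], [0.000, 30.000, 10.000]].
det J = 52.983.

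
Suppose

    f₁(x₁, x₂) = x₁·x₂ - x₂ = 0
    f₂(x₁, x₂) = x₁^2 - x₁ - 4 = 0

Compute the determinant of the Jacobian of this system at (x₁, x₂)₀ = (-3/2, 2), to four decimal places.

J = [[x₂, x₁ - 1], [2·x₁ - 1, 0]].
At the point, J = [[2.0000, -2.5000], [-4.0000, 0.0000]].
det J = -10.0000.

-10.0000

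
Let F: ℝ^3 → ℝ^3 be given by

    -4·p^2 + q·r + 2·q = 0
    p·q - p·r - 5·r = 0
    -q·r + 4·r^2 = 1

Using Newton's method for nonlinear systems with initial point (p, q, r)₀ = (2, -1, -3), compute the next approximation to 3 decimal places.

At (2, -1, -3): F = (-15.000, 19.000, 32.000).
Jacobian J = [[-8·p, r + 2, q], [q - r, p, -p - 5], [0, -r, -q + 8·r]].
At the point, J = [[-16.000, -1.000, -1.000], [2.000, 2.000, -7.000], [0.000, 3.000, -23.000]] (det J = 348.000).
Solving J·Δ = −F gives Δ = (-0.486, -7.626, 0.397).
Then the next iterate is (p, q, r)₁ = (1.514, -8.626, -2.603).

(1.514, -8.626, -2.603)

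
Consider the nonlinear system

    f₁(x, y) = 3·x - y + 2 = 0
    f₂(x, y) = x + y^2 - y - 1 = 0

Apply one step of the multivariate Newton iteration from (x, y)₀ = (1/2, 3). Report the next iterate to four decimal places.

(0.0000, 2.0000)

At (1/2, 3): F = (0.5000, 5.5000).
Jacobian J = [[3, -1], [1, 2·y - 1]].
At the point, J = [[3.0000, -1.0000], [1.0000, 5.0000]] (det J = 16.0000).
Solving J·Δ = −F gives Δ = (-0.5000, -1.0000).
Then the next iterate is (x, y)₁ = (0.0000, 2.0000).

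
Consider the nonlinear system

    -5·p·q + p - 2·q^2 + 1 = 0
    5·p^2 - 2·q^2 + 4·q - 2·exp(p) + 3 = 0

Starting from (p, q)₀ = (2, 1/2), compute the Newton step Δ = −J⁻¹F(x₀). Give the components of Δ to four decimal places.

At (2, 1/2): F = (-2.5000, 9.721888).
Jacobian J = [[-5·q + 1, -5·p - 4·q], [10·p - 2·exp(p), -4·q + 4]].
At the point, J = [[-1.5000, -12.0000], [5.221888, 2.0000]] (det J = 59.662654).
Solving J·Δ = −F gives Δ = (-1.8716, 0.0256).

(-1.8716, 0.0256)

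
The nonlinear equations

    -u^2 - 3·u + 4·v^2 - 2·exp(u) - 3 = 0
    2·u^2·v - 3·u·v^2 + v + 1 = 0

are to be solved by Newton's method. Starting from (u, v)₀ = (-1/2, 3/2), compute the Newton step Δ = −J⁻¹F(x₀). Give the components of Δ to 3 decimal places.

(0.443, -0.384)

At (-1/2, 3/2): F = (6.03694, 6.625).
Jacobian J = [[-2·u - 2·exp(u) - 3, 8·v], [4·u·v - 3·v^2, 2·u^2 - 6·u·v + 1]].
At the point, J = [[-3.21306, 12.000], [-9.750, 6.000]] (det J = 97.72163).
Solving J·Δ = −F gives Δ = (0.443, -0.384).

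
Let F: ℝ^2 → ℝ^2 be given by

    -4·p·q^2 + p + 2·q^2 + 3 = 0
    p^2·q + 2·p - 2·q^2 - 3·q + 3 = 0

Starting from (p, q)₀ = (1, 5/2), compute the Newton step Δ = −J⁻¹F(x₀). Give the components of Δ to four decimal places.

At (1, 5/2): F = (-8.5000, -12.5000).
Jacobian J = [[-4·q^2 + 1, -8·p·q + 4·q], [2·p·q + 2, p^2 - 4·q - 3]].
At the point, J = [[-24.0000, -10.0000], [7.0000, -12.0000]] (det J = 358.0000).
Solving J·Δ = −F gives Δ = (0.0642, -1.0042).

(0.0642, -1.0042)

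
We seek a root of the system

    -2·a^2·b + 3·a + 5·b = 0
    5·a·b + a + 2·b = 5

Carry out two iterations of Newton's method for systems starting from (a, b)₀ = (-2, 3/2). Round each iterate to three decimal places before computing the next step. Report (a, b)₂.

At (-2, 3/2): F = (-10.500, -19.000).
Jacobian J = [[-4·a·b + 3, -2·a^2 + 5], [5·b + 1, 5·a + 2]].
At the point, J = [[15.000, -3.000], [8.500, -8.000]] (det J = -94.500).
Solving J·Δ = −F gives Δ = (0.286, -2.071).
Then the next iterate is (a, b)₁ = (-1.714, -0.571).
Round to (-1.714, -0.571) and repeat: F = (-4.64204, -2.96253), J = [[-0.91478, -0.87559], [-1.855, -6.570]].
Δ = (-6.362, 1.345), so (a, b)₂ = (-8.076, 0.774).

(-8.076, 0.774)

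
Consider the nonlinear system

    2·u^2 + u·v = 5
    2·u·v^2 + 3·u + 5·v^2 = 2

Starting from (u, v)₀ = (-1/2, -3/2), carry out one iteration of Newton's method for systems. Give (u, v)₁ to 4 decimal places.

(-1.5437, -1.6940)

At (-1/2, -3/2): F = (-3.7500, 5.5000).
Jacobian J = [[4·u + v, u], [2·v^2 + 3, 4·u·v + 10·v]].
At the point, J = [[-3.5000, -0.5000], [7.5000, -12.0000]] (det J = 45.7500).
Solving J·Δ = −F gives Δ = (-1.0437, -0.1940).
Then the next iterate is (u, v)₁ = (-1.5437, -1.6940).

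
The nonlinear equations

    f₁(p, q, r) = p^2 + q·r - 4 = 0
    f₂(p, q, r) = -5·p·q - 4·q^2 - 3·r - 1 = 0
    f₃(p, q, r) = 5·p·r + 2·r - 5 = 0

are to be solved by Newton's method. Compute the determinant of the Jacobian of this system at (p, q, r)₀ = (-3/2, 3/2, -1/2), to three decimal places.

-74.250

J = [[2·p, r, q], [-5·q, -5·p - 8·q, -3], [5·r, 0, 5·p + 2]].
At the point, J = [[-3.000, -0.500, 1.500], [-7.500, -4.500, -3.000], [-2.500, 0.000, -5.500]].
det J = -74.250.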